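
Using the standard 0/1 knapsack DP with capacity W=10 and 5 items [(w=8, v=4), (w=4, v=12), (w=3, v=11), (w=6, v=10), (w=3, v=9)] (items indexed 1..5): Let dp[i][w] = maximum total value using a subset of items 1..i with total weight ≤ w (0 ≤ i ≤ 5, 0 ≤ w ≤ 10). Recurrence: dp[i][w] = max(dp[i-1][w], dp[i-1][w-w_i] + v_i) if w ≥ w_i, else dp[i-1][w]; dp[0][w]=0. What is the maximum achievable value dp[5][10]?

32

i\w   0   1   2   3   4   5   6   7   8   9  10
  0   0   0   0   0   0   0   0   0   0   0   0
  1   0   0   0   0   0   0   0   0   4   4   4
  2   0   0   0   0  12  12  12  12  12  12  12
  3   0   0   0  11  12  12  12  23  23  23  23
  4   0   0   0  11  12  12  12  23  23  23  23
  5   0   0   0  11  12  12  20  23  23  23  32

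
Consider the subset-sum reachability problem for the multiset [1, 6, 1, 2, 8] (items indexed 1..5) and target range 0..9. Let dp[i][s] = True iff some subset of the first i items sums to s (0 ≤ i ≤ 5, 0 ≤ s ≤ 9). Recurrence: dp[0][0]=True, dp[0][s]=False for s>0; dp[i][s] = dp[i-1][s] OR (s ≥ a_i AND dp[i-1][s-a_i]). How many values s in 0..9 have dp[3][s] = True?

i\s   0   1   2   3   4   5   6   7   8   9
  0   T   F   F   F   F   F   F   F   F   F
  1   T   T   F   F   F   F   F   F   F   F
  2   T   T   F   F   F   F   T   T   F   F
  3   T   T   T   F   F   F   T   T   T   F
  4   T   T   T   T   T   F   T   T   T   T
  5   T   T   T   T   T   F   T   T   T   T

6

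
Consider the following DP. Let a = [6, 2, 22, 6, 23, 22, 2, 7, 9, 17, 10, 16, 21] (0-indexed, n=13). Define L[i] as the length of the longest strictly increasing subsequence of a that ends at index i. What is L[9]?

   i    0    1    2    3    4    5    6    7    8    9   10   11   12
a[i]    6    2   22    6   23   22    2    7    9   17   10   16   21
L[i]    1    1    2    2    3    3    1    3    4    5    5    6    7

5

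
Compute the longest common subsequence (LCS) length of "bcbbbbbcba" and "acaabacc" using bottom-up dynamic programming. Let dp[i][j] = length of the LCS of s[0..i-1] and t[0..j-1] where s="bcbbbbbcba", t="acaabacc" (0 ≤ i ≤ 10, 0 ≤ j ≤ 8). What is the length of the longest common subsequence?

3

   ''  a  c  a  a  b  a  c  c
''  0  0  0  0  0  0  0  0  0
 b  0  0  0  0  0  1  1  1  1
 c  0  0  1  1  1  1  1  2  2
 b  0  0  1  1  1  2  2  2  2
 b  0  0  1  1  1  2  2  2  2
 b  0  0  1  1  1  2  2  2  2
 b  0  0  1  1  1  2  2  2  2
 b  0  0  1  1  1  2  2  2  2
 c  0  0  1  1  1  2  2  3  3
 b  0  0  1  1  1  2  2  3  3
 a  0  1  1  2  2  2  3  3  3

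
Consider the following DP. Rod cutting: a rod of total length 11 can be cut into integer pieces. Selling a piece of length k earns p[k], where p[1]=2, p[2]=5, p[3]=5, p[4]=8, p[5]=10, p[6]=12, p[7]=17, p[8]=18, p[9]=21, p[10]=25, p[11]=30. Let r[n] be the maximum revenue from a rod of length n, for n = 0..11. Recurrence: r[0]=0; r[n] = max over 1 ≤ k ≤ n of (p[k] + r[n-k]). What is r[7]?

   n    0    1    2    3    4    5    6    7    8    9   10   11
r[n]    0    2    5    7   10   12   15   17   20   22   25   30

17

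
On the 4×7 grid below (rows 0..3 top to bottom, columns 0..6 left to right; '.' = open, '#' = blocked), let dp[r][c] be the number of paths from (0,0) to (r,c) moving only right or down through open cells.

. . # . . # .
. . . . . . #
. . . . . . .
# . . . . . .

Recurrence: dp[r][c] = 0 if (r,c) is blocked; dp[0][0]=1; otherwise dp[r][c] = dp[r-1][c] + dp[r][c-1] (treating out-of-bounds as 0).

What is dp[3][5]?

35

r\c   0   1   2   3   4   5   6
  0   1   1   0   0   0   0   0
  1   1   2   2   2   2   2   0
  2   1   3   5   7   9  11  11
  3   0   3   8  15  24  35  46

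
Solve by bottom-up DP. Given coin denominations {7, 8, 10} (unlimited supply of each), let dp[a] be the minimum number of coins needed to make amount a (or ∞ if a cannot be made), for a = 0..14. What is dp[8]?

 a  0  1  2  3  4  5  6  7  8  9 10 11 12 13 14
dp  0  -  -  -  -  -  -  1  1  -  1  -  -  -  2
(- denotes ∞ / unreachable)

1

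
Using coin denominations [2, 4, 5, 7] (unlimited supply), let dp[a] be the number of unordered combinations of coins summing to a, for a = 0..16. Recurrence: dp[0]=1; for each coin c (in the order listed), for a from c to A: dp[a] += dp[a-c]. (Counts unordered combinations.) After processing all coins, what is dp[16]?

10

after  coin     0     1     2     3     4     5     6     7     8     9    10    11    12    13    14    15    16
          2     1     0     1     0     1     0     1     0     1     0     1     0     1     0     1     0     1
          4     1     0     1     0     2     0     2     0     3     0     3     0     4     0     4     0     5
          5     1     0     1     0     2     1     2     1     3     2     4     2     5     3     6     4     7
          7     1     0     1     0     2     1     2     2     3     3     4     4     6     5     8     7    10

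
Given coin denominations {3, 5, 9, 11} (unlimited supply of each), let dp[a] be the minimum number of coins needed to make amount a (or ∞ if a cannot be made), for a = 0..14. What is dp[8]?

 a  0  1  2  3  4  5  6  7  8  9 10 11 12 13 14
dp  0  -  -  1  -  1  2  -  2  1  2  1  2  3  2
(- denotes ∞ / unreachable)

2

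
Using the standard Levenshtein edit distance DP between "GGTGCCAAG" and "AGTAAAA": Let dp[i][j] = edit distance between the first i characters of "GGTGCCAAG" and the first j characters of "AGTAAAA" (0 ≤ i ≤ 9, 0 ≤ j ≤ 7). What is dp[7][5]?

   ''  A  G  T  A  A  A  A
''  0  1  2  3  4  5  6  7
 G  1  1  1  2  3  4  5  6
 G  2  2  1  2  3  4  5  6
 T  3  3  2  1  2  3  4  5
 G  4  4  3  2  2  3  4  5
 C  5  5  4  3  3  3  4  5
 C  6  6  5  4  4  4  4  5
 A  7  6  6  5  4  4  4  4
 A  8  7  7  6  5  4  4  4
 G  9  8  7  7  6  5  5  5

4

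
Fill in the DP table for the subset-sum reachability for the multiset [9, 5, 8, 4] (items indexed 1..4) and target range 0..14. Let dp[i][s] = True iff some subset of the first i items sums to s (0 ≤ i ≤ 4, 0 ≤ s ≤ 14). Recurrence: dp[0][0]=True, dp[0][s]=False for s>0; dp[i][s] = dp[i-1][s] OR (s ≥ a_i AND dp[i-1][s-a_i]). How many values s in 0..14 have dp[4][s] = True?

8

i\s   0   1   2   3   4   5   6   7   8   9  10  11  12  13  14
  0   T   F   F   F   F   F   F   F   F   F   F   F   F   F   F
  1   T   F   F   F   F   F   F   F   F   T   F   F   F   F   F
  2   T   F   F   F   F   T   F   F   F   T   F   F   F   F   T
  3   T   F   F   F   F   T   F   F   T   T   F   F   F   T   T
  4   T   F   F   F   T   T   F   F   T   T   F   F   T   T   T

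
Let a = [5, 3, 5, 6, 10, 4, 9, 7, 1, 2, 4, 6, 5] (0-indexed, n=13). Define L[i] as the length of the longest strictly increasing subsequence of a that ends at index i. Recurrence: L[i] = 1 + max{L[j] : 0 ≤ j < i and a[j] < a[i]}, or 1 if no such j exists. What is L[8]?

1

   i    0    1    2    3    4    5    6    7    8    9   10   11   12
a[i]    5    3    5    6   10    4    9    7    1    2    4    6    5
L[i]    1    1    2    3    4    2    4    4    1    2    3    4    4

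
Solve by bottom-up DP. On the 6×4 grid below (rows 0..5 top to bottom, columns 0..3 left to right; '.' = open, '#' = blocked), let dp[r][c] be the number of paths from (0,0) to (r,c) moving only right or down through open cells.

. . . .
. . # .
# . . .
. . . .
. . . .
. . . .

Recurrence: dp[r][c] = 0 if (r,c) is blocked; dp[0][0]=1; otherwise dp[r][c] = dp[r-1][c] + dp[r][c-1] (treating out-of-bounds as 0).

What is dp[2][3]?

3

r\c   0   1   2   3
  0   1   1   1   1
  1   1   2   0   1
  2   0   2   2   3
  3   0   2   4   7
  4   0   2   6  13
  5   0   2   8  21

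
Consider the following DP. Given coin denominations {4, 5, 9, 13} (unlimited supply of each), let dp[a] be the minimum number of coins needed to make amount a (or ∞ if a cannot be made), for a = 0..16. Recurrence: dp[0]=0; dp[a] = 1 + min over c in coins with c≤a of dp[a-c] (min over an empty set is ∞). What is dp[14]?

 a  0  1  2  3  4  5  6  7  8  9 10 11 12 13 14 15 16
dp  0  -  -  -  1  1  -  -  2  1  2  -  3  1  2  3  4
(- denotes ∞ / unreachable)

2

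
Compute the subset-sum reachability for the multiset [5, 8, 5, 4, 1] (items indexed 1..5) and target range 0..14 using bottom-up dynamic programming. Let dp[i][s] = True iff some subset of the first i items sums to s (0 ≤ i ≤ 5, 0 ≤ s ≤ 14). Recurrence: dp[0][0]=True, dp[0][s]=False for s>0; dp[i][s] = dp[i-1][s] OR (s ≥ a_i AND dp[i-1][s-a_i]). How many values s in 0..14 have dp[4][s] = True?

9

i\s   0   1   2   3   4   5   6   7   8   9  10  11  12  13  14
  0   T   F   F   F   F   F   F   F   F   F   F   F   F   F   F
  1   T   F   F   F   F   T   F   F   F   F   F   F   F   F   F
  2   T   F   F   F   F   T   F   F   T   F   F   F   F   T   F
  3   T   F   F   F   F   T   F   F   T   F   T   F   F   T   F
  4   T   F   F   F   T   T   F   F   T   T   T   F   T   T   T
  5   T   T   F   F   T   T   T   F   T   T   T   T   T   T   T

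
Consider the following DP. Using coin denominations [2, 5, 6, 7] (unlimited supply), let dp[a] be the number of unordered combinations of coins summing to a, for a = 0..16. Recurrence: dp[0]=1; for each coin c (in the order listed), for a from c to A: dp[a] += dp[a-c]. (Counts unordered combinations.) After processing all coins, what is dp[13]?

4

after  coin     0     1     2     3     4     5     6     7     8     9    10    11    12    13    14    15    16
          2     1     0     1     0     1     0     1     0     1     0     1     0     1     0     1     0     1
          5     1     0     1     0     1     1     1     1     1     1     2     1     2     1     2     2     2
          6     1     0     1     0     1     1     2     1     2     1     3     2     4     2     4     3     5
          7     1     0     1     0     1     1     2     2     2     2     3     3     5     4     6     5     7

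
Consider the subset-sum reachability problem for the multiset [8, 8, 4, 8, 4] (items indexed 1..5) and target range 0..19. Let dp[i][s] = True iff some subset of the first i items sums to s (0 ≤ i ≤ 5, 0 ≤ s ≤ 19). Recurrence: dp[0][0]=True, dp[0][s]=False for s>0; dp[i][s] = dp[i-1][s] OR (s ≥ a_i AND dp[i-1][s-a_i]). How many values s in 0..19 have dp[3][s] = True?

i\s   0   1   2   3   4   5   6   7   8   9  10  11  12  13  14  15  16  17  18  19
  0   T   F   F   F   F   F   F   F   F   F   F   F   F   F   F   F   F   F   F   F
  1   T   F   F   F   F   F   F   F   T   F   F   F   F   F   F   F   F   F   F   F
  2   T   F   F   F   F   F   F   F   T   F   F   F   F   F   F   F   T   F   F   F
  3   T   F   F   F   T   F   F   F   T   F   F   F   T   F   F   F   T   F   F   F
  4   T   F   F   F   T   F   F   F   T   F   F   F   T   F   F   F   T   F   F   F
  5   T   F   F   F   T   F   F   F   T   F   F   F   T   F   F   F   T   F   F   F

5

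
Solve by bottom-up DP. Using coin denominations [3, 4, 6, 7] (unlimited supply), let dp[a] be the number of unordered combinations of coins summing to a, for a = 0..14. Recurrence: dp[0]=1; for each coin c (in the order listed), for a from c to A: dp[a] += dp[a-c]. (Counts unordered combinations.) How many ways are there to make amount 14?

after  coin     0     1     2     3     4     5     6     7     8     9    10    11    12    13    14
          3     1     0     0     1     0     0     1     0     0     1     0     0     1     0     0
          4     1     0     0     1     1     0     1     1     1     1     1     1     2     1     1
          6     1     0     0     1     1     0     2     1     1     2     2     1     4     2     2
          7     1     0     0     1     1     0     2     2     1     2     3     2     4     4     4

4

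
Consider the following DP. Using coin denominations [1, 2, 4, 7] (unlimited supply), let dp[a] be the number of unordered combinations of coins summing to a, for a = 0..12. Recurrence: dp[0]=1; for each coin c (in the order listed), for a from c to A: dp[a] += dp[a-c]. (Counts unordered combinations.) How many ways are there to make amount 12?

20

after  coin     0     1     2     3     4     5     6     7     8     9    10    11    12
          1     1     1     1     1     1     1     1     1     1     1     1     1     1
          2     1     1     2     2     3     3     4     4     5     5     6     6     7
          4     1     1     2     2     4     4     6     6     9     9    12    12    16
          7     1     1     2     2     4     4     6     7    10    11    14    16    20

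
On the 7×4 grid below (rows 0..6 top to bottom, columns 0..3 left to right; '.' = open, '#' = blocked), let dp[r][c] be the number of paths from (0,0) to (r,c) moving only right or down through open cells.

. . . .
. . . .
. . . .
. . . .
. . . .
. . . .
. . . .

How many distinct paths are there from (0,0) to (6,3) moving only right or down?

r\c   0   1   2   3
  0   1   1   1   1
  1   1   2   3   4
  2   1   3   6  10
  3   1   4  10  20
  4   1   5  15  35
  5   1   6  21  56
  6   1   7  28  84

84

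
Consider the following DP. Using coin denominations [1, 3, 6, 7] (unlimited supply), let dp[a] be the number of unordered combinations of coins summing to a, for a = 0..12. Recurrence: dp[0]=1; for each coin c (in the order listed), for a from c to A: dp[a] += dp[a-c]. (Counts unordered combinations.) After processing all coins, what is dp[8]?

after  coin     0     1     2     3     4     5     6     7     8     9    10    11    12
          1     1     1     1     1     1     1     1     1     1     1     1     1     1
          3     1     1     1     2     2     2     3     3     3     4     4     4     5
          6     1     1     1     2     2     2     4     4     4     6     6     6     9
          7     1     1     1     2     2     2     4     5     5     7     8     8    11

5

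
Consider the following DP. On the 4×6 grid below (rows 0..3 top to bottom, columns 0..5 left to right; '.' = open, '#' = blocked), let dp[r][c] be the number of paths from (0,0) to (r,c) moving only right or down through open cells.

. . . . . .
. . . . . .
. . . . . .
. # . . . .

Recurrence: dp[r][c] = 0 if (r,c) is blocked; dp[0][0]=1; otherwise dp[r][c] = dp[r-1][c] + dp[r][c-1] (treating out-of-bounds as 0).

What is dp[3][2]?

6

r\c   0   1   2   3   4   5
  0   1   1   1   1   1   1
  1   1   2   3   4   5   6
  2   1   3   6  10  15  21
  3   1   0   6  16  31  52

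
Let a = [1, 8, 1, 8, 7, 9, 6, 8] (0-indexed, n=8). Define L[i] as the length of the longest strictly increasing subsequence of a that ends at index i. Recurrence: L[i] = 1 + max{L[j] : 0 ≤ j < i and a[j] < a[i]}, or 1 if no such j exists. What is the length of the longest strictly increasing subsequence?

3

   i    0    1    2    3    4    5    6    7
a[i]    1    8    1    8    7    9    6    8
L[i]    1    2    1    2    2    3    2    3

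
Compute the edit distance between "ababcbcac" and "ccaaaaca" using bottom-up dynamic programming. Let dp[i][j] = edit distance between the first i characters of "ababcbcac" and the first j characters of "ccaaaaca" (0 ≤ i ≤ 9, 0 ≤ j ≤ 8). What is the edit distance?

   ''  c  c  a  a  a  a  c  a
''  0  1  2  3  4  5  6  7  8
 a  1  1  2  2  3  4  5  6  7
 b  2  2  2  3  3  4  5  6  7
 a  3  3  3  2  3  3  4  5  6
 b  4  4  4  3  3  4  4  5  6
 c  5  4  4  4  4  4  5  4  5
 b  6  5  5  5  5  5  5  5  5
 c  7  6  5  6  6  6  6  5  6
 a  8  7  6  5  6  6  6  6  5
 c  9  8  7  6  6  7  7  6  6

6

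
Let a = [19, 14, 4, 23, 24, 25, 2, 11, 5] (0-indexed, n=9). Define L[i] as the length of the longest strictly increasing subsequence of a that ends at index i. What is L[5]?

   i    0    1    2    3    4    5    6    7    8
a[i]   19   14    4   23   24   25    2   11    5
L[i]    1    1    1    2    3    4    1    2    2

4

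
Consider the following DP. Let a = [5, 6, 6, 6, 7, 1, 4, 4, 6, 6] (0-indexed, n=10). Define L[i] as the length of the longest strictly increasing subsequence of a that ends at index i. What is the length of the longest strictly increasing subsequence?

3

   i    0    1    2    3    4    5    6    7    8    9
a[i]    5    6    6    6    7    1    4    4    6    6
L[i]    1    2    2    2    3    1    2    2    3    3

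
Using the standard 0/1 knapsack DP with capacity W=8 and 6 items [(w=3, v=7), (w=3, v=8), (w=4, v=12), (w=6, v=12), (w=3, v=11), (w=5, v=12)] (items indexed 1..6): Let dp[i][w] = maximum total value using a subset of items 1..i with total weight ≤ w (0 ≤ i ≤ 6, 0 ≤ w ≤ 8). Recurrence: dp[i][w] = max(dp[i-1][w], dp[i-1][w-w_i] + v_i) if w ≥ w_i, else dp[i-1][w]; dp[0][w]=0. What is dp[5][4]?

12

i\w   0   1   2   3   4   5   6   7   8
  0   0   0   0   0   0   0   0   0   0
  1   0   0   0   7   7   7   7   7   7
  2   0   0   0   8   8   8  15  15  15
  3   0   0   0   8  12  12  15  20  20
  4   0   0   0   8  12  12  15  20  20
  5   0   0   0  11  12  12  19  23  23
  6   0   0   0  11  12  12  19  23  23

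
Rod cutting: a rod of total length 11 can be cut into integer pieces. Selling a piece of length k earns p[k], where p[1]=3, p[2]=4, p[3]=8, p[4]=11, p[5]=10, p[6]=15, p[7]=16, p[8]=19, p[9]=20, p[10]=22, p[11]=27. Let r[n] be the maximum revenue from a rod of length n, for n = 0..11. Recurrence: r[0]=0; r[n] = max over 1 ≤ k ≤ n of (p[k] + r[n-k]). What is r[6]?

18

   n    0    1    2    3    4    5    6    7    8    9   10   11
r[n]    0    3    6    9   12   15   18   21   24   27   30   33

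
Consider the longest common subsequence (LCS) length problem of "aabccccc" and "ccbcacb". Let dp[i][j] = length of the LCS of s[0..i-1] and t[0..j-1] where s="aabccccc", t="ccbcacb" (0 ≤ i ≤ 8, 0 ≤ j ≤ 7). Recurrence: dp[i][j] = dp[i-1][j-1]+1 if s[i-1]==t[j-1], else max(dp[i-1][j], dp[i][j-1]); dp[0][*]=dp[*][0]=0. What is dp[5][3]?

   ''  c  c  b  c  a  c  b
''  0  0  0  0  0  0  0  0
 a  0  0  0  0  0  1  1  1
 a  0  0  0  0  0  1  1  1
 b  0  0  0  1  1  1  1  2
 c  0  1  1  1  2  2  2  2
 c  0  1  2  2  2  2  3  3
 c  0  1  2  2  3  3  3  3
 c  0  1  2  2  3  3  4  4
 c  0  1  2  2  3  3  4  4

2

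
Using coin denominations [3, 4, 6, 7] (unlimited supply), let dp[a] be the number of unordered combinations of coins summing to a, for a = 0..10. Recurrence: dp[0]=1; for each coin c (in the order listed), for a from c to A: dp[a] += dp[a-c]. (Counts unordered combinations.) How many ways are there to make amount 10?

after  coin     0     1     2     3     4     5     6     7     8     9    10
          3     1     0     0     1     0     0     1     0     0     1     0
          4     1     0     0     1     1     0     1     1     1     1     1
          6     1     0     0     1     1     0     2     1     1     2     2
          7     1     0     0     1     1     0     2     2     1     2     3

3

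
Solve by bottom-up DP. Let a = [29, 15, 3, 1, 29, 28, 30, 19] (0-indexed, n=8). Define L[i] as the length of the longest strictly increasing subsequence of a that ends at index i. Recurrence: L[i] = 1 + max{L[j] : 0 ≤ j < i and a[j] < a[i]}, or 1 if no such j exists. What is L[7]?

   i    0    1    2    3    4    5    6    7
a[i]   29   15    3    1   29   28   30   19
L[i]    1    1    1    1    2    2    3    2

2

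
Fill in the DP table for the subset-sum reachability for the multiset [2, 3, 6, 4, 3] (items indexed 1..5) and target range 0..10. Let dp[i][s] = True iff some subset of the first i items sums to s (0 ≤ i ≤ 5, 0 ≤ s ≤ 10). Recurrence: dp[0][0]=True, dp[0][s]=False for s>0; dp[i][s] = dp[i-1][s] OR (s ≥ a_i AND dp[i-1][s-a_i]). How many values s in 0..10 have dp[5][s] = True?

i\s   0   1   2   3   4   5   6   7   8   9  10
  0   T   F   F   F   F   F   F   F   F   F   F
  1   T   F   T   F   F   F   F   F   F   F   F
  2   T   F   T   T   F   T   F   F   F   F   F
  3   T   F   T   T   F   T   T   F   T   T   F
  4   T   F   T   T   T   T   T   T   T   T   T
  5   T   F   T   T   T   T   T   T   T   T   T

10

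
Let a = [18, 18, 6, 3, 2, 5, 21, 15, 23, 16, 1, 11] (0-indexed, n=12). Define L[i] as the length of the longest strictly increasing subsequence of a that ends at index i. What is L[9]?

   i    0    1    2    3    4    5    6    7    8    9   10   11
a[i]   18   18    6    3    2    5   21   15   23   16    1   11
L[i]    1    1    1    1    1    2    3    3    4    4    1    3

4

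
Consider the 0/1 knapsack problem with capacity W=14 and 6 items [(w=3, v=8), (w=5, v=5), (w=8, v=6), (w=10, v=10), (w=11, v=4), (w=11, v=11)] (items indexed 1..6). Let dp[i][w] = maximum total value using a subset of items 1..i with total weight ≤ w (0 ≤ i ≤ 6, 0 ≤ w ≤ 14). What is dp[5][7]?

8

i\w   0   1   2   3   4   5   6   7   8   9  10  11  12  13  14
  0   0   0   0   0   0   0   0   0   0   0   0   0   0   0   0
  1   0   0   0   8   8   8   8   8   8   8   8   8   8   8   8
  2   0   0   0   8   8   8   8   8  13  13  13  13  13  13  13
  3   0   0   0   8   8   8   8   8  13  13  13  14  14  14  14
  4   0   0   0   8   8   8   8   8  13  13  13  14  14  18  18
  5   0   0   0   8   8   8   8   8  13  13  13  14  14  18  18
  6   0   0   0   8   8   8   8   8  13  13  13  14  14  18  19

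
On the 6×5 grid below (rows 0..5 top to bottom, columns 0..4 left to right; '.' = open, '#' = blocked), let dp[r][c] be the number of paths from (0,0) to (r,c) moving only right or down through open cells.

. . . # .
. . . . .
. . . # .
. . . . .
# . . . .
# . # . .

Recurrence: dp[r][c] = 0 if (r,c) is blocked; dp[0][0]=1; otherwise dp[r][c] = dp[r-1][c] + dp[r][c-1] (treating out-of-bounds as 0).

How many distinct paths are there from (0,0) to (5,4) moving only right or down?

r\c   0   1   2   3   4
  0   1   1   1   0   0
  1   1   2   3   3   3
  2   1   3   6   0   3
  3   1   4  10  10  13
  4   0   4  14  24  37
  5   0   4   0  24  61

61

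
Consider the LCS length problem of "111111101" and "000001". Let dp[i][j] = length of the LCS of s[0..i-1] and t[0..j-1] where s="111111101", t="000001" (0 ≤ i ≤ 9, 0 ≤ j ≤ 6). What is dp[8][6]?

   ''  0  0  0  0  0  1
''  0  0  0  0  0  0  0
 1  0  0  0  0  0  0  1
 1  0  0  0  0  0  0  1
 1  0  0  0  0  0  0  1
 1  0  0  0  0  0  0  1
 1  0  0  0  0  0  0  1
 1  0  0  0  0  0  0  1
 1  0  0  0  0  0  0  1
 0  0  1  1  1  1  1  1
 1  0  1  1  1  1  1  2

1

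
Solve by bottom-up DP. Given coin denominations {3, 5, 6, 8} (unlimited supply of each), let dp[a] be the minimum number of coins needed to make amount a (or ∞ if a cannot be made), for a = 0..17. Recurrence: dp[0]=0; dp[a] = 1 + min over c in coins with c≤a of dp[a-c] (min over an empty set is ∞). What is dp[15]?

3

 a  0  1  2  3  4  5  6  7  8  9 10 11 12 13 14 15 16 17
dp  0  -  -  1  -  1  1  -  1  2  2  2  2  2  2  3  2  3
(- denotes ∞ / unreachable)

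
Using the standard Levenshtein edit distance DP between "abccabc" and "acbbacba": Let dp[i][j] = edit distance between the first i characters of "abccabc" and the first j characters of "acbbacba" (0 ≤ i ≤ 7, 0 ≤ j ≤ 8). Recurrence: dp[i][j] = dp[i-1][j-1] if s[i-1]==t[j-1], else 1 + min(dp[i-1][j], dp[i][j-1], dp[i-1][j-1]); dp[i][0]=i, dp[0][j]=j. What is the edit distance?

   ''  a  c  b  b  a  c  b  a
''  0  1  2  3  4  5  6  7  8
 a  1  0  1  2  3  4  5  6  7
 b  2  1  1  1  2  3  4  5  6
 c  3  2  1  2  2  3  3  4  5
 c  4  3  2  2  3  3  3  4  5
 a  5  4  3  3  3  3  4  4  4
 b  6  5  4  3  3  4  4  4  5
 c  7  6  5  4  4  4  4  5  5

5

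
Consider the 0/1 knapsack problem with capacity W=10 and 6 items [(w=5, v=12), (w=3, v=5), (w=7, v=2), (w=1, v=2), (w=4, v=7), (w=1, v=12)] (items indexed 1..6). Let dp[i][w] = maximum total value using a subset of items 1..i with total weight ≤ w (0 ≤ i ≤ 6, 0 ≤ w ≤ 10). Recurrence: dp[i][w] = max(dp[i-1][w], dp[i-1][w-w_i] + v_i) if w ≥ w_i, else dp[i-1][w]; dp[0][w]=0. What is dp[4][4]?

7

i\w   0   1   2   3   4   5   6   7   8   9  10
  0   0   0   0   0   0   0   0   0   0   0   0
  1   0   0   0   0   0  12  12  12  12  12  12
  2   0   0   0   5   5  12  12  12  17  17  17
  3   0   0   0   5   5  12  12  12  17  17  17
  4   0   2   2   5   7  12  14  14  17  19  19
  5   0   2   2   5   7  12  14  14  17  19  21
  6   0  12  14  14  17  19  24  26  26  29  31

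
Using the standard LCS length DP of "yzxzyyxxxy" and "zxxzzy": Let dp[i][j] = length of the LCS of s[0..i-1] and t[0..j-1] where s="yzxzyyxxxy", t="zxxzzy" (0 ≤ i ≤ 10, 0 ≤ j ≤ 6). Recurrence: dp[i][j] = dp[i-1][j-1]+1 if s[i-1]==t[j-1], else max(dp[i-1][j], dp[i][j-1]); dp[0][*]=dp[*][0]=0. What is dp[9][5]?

3

   ''  z  x  x  z  z  y
''  0  0  0  0  0  0  0
 y  0  0  0  0  0  0  1
 z  0  1  1  1  1  1  1
 x  0  1  2  2  2  2  2
 z  0  1  2  2  3  3  3
 y  0  1  2  2  3  3  4
 y  0  1  2  2  3  3  4
 x  0  1  2  3  3  3  4
 x  0  1  2  3  3  3  4
 x  0  1  2  3  3  3  4
 y  0  1  2  3  3  3  4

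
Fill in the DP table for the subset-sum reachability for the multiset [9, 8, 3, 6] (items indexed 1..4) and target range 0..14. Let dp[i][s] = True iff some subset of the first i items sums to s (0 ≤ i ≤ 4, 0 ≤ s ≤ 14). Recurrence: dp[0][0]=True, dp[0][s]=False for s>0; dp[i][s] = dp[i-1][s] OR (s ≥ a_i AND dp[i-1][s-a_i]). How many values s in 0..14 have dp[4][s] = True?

8

i\s   0   1   2   3   4   5   6   7   8   9  10  11  12  13  14
  0   T   F   F   F   F   F   F   F   F   F   F   F   F   F   F
  1   T   F   F   F   F   F   F   F   F   T   F   F   F   F   F
  2   T   F   F   F   F   F   F   F   T   T   F   F   F   F   F
  3   T   F   F   T   F   F   F   F   T   T   F   T   T   F   F
  4   T   F   F   T   F   F   T   F   T   T   F   T   T   F   T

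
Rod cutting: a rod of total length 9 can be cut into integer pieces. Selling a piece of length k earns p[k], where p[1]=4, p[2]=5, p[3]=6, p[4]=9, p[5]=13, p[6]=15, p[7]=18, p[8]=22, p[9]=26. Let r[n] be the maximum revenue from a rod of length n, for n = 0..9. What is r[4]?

   n    0    1    2    3    4    5    6    7    8    9
r[n]    0    4    8   12   16   20   24   28   32   36

16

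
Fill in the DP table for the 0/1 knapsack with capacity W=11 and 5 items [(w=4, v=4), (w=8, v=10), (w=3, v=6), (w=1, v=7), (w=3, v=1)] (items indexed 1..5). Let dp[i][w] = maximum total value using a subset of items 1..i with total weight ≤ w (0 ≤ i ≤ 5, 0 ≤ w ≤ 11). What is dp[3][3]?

i\w   0   1   2   3   4   5   6   7   8   9  10  11
  0   0   0   0   0   0   0   0   0   0   0   0   0
  1   0   0   0   0   4   4   4   4   4   4   4   4
  2   0   0   0   0   4   4   4   4  10  10  10  10
  3   0   0   0   6   6   6   6  10  10  10  10  16
  4   0   7   7   7  13  13  13  13  17  17  17  17
  5   0   7   7   7  13  13  13  14  17  17  17  18

6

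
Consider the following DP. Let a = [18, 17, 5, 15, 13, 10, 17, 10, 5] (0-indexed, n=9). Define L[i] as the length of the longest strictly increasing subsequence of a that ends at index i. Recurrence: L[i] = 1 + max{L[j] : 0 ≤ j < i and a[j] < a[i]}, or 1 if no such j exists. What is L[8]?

   i    0    1    2    3    4    5    6    7    8
a[i]   18   17    5   15   13   10   17   10    5
L[i]    1    1    1    2    2    2    3    2    1

1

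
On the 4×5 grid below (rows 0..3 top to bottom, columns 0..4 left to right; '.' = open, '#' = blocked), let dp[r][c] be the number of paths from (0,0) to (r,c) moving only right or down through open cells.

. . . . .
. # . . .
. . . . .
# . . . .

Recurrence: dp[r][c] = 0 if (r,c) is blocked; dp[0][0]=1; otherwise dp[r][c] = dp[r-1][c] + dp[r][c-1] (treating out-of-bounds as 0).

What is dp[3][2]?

3

r\c   0   1   2   3   4
  0   1   1   1   1   1
  1   1   0   1   2   3
  2   1   1   2   4   7
  3   0   1   3   7  14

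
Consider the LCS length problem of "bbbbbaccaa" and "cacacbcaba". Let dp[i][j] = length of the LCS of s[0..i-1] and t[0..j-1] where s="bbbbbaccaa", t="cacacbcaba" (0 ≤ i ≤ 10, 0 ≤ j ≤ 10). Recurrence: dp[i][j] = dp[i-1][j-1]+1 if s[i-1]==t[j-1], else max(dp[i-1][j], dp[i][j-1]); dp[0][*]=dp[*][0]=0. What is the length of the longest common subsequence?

   ''  c  a  c  a  c  b  c  a  b  a
''  0  0  0  0  0  0  0  0  0  0  0
 b  0  0  0  0  0  0  1  1  1  1  1
 b  0  0  0  0  0  0  1  1  1  2  2
 b  0  0  0  0  0  0  1  1  1  2  2
 b  0  0  0  0  0  0  1  1  1  2  2
 b  0  0  0  0  0  0  1  1  1  2  2
 a  0  0  1  1  1  1  1  1  2  2  3
 c  0  1  1  2  2  2  2  2  2  2  3
 c  0  1  1  2  2  3  3  3  3  3  3
 a  0  1  2  2  3  3  3  3  4  4  4
 a  0  1  2  2  3  3  3  3  4  4  5

5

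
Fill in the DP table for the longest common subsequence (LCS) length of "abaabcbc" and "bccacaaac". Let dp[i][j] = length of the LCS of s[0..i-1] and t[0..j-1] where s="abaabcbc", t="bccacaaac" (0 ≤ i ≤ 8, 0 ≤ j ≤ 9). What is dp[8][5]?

   ''  b  c  c  a  c  a  a  a  c
''  0  0  0  0  0  0  0  0  0  0
 a  0  0  0  0  1  1  1  1  1  1
 b  0  1  1  1  1  1  1  1  1  1
 a  0  1  1  1  2  2  2  2  2  2
 a  0  1  1  1  2  2  3  3  3  3
 b  0  1  1  1  2  2  3  3  3  3
 c  0  1  2  2  2  3  3  3  3  4
 b  0  1  2  2  2  3  3  3  3  4
 c  0  1  2  3  3  3  3  3  3  4

3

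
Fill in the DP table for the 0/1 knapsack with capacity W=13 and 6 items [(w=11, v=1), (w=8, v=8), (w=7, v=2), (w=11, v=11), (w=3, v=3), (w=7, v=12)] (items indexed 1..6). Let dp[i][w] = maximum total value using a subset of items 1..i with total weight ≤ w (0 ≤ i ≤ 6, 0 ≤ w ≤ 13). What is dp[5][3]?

3

i\w   0   1   2   3   4   5   6   7   8   9  10  11  12  13
  0   0   0   0   0   0   0   0   0   0   0   0   0   0   0
  1   0   0   0   0   0   0   0   0   0   0   0   1   1   1
  2   0   0   0   0   0   0   0   0   8   8   8   8   8   8
  3   0   0   0   0   0   0   0   2   8   8   8   8   8   8
  4   0   0   0   0   0   0   0   2   8   8   8  11  11  11
  5   0   0   0   3   3   3   3   3   8   8   8  11  11  11
  6   0   0   0   3   3   3   3  12  12  12  15  15  15  15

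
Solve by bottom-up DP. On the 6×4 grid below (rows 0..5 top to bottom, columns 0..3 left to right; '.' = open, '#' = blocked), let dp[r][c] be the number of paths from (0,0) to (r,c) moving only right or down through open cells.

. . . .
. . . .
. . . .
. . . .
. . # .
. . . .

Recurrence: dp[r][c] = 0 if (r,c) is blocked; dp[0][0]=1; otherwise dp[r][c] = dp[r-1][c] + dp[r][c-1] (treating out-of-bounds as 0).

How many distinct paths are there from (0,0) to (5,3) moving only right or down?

26

r\c   0   1   2   3
  0   1   1   1   1
  1   1   2   3   4
  2   1   3   6  10
  3   1   4  10  20
  4   1   5   0  20
  5   1   6   6  26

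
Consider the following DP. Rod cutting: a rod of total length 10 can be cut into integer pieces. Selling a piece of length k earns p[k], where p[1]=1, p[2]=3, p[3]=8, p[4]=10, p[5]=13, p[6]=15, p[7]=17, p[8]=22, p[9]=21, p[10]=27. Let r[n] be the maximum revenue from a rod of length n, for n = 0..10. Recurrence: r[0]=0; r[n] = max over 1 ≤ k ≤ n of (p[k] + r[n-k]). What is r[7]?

18

   n    0    1    2    3    4    5    6    7    8    9   10
r[n]    0    1    3    8   10   13   16   18   22   24   27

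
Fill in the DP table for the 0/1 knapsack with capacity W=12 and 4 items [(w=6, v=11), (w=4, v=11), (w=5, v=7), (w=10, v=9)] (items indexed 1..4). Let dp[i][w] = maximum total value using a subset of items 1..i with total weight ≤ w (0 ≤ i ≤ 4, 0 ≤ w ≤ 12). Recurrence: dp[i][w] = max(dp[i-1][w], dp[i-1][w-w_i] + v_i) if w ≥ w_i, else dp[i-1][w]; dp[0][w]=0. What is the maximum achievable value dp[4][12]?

22

i\w   0   1   2   3   4   5   6   7   8   9  10  11  12
  0   0   0   0   0   0   0   0   0   0   0   0   0   0
  1   0   0   0   0   0   0  11  11  11  11  11  11  11
  2   0   0   0   0  11  11  11  11  11  11  22  22  22
  3   0   0   0   0  11  11  11  11  11  18  22  22  22
  4   0   0   0   0  11  11  11  11  11  18  22  22  22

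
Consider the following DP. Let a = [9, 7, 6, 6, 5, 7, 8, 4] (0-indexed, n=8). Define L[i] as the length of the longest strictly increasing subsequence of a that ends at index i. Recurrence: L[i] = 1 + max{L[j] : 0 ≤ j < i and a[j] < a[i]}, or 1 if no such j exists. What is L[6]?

3

   i    0    1    2    3    4    5    6    7
a[i]    9    7    6    6    5    7    8    4
L[i]    1    1    1    1    1    2    3    1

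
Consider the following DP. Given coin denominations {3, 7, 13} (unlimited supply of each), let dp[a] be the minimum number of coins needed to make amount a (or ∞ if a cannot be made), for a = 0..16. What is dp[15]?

 a  0  1  2  3  4  5  6  7  8  9 10 11 12 13 14 15 16
dp  0  -  -  1  -  -  2  1  -  3  2  -  4  1  2  5  2
(- denotes ∞ / unreachable)

5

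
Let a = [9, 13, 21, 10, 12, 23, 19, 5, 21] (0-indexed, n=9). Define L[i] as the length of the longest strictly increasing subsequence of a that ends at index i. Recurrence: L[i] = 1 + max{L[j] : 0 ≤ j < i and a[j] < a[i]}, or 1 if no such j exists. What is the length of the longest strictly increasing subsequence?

5

   i    0    1    2    3    4    5    6    7    8
a[i]    9   13   21   10   12   23   19    5   21
L[i]    1    2    3    2    3    4    4    1    5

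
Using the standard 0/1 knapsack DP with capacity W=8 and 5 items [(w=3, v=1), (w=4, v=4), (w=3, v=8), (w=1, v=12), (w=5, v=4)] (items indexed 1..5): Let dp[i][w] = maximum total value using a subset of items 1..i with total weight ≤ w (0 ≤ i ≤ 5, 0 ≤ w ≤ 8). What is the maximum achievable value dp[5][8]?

24

i\w   0   1   2   3   4   5   6   7   8
  0   0   0   0   0   0   0   0   0   0
  1   0   0   0   1   1   1   1   1   1
  2   0   0   0   1   4   4   4   5   5
  3   0   0   0   8   8   8   9  12  12
  4   0  12  12  12  20  20  20  21  24
  5   0  12  12  12  20  20  20  21  24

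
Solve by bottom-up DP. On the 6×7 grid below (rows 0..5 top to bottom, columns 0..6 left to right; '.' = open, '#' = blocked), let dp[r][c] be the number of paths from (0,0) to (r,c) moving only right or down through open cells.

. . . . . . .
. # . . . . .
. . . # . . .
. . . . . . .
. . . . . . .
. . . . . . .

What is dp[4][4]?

r\c   0   1   2   3   4   5   6
  0   1   1   1   1   1   1   1
  1   1   0   1   2   3   4   5
  2   1   1   2   0   3   7  12
  3   1   2   4   4   7  14  26
  4   1   3   7  11  18  32  58
  5   1   4  11  22  40  72 130

18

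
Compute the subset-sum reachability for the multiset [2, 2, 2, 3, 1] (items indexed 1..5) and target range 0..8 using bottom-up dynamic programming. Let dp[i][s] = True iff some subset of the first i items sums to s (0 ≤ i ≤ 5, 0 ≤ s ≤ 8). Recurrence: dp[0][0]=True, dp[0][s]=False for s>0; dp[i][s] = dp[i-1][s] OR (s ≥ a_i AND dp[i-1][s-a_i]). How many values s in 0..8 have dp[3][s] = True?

i\s   0   1   2   3   4   5   6   7   8
  0   T   F   F   F   F   F   F   F   F
  1   T   F   T   F   F   F   F   F   F
  2   T   F   T   F   T   F   F   F   F
  3   T   F   T   F   T   F   T   F   F
  4   T   F   T   T   T   T   T   T   F
  5   T   T   T   T   T   T   T   T   T

4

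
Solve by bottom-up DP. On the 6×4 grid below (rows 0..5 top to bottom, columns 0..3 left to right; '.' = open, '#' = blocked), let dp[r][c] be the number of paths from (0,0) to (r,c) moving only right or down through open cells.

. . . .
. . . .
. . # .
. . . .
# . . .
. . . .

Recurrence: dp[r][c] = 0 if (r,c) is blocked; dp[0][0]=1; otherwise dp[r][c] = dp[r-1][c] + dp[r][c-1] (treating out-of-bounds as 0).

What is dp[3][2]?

r\c   0   1   2   3
  0   1   1   1   1
  1   1   2   3   4
  2   1   3   0   4
  3   1   4   4   8
  4   0   4   8  16
  5   0   4  12  28

4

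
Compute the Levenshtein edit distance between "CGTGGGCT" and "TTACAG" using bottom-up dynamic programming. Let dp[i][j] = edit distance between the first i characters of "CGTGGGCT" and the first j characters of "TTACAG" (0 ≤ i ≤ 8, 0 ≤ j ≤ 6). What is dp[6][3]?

   ''  T  T  A  C  A  G
''  0  1  2  3  4  5  6
 C  1  1  2  3  3  4  5
 G  2  2  2  3  4  4  4
 T  3  2  2  3  4  5  5
 G  4  3  3  3  4  5  5
 G  5  4  4  4  4  5  5
 G  6  5  5  5  5  5  5
 C  7  6  6  6  5  6  6
 T  8  7  6  7  6  6  7

5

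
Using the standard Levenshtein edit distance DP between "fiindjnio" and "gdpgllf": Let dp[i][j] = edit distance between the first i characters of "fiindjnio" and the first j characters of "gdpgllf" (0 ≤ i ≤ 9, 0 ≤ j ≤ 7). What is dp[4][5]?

   ''  g  d  p  g  l  l  f
''  0  1  2  3  4  5  6  7
 f  1  1  2  3  4  5  6  6
 i  2  2  2  3  4  5  6  7
 i  3  3  3  3  4  5  6  7
 n  4  4  4  4  4  5  6  7
 d  5  5  4  5  5  5  6  7
 j  6  6  5  5  6  6  6  7
 n  7  7  6  6  6  7  7  7
 i  8  8  7  7  7  7  8  8
 o  9  9  8  8  8  8  8  9

5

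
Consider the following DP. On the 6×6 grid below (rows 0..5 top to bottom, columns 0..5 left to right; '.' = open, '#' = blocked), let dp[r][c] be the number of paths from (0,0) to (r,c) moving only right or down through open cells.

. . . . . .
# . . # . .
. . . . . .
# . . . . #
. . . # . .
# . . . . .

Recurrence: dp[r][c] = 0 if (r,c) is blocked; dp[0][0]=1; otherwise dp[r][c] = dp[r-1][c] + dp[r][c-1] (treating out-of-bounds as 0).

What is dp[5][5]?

28

r\c   0   1   2   3   4   5
  0   1   1   1   1   1   1
  1   0   1   2   0   1   2
  2   0   1   3   3   4   6
  3   0   1   4   7  11   0
  4   0   1   5   0  11  11
  5   0   1   6   6  17  28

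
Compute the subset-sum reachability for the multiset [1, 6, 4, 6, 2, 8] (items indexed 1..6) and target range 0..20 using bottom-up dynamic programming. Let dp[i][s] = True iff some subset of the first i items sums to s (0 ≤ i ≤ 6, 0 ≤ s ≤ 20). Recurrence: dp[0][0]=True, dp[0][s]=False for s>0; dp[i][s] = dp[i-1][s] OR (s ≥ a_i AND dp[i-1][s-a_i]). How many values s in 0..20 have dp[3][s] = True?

i\s   0   1   2   3   4   5   6   7   8   9  10  11  12  13  14  15  16  17  18  19  20
  0   T   F   F   F   F   F   F   F   F   F   F   F   F   F   F   F   F   F   F   F   F
  1   T   T   F   F   F   F   F   F   F   F   F   F   F   F   F   F   F   F   F   F   F
  2   T   T   F   F   F   F   T   T   F   F   F   F   F   F   F   F   F   F   F   F   F
  3   T   T   F   F   T   T   T   T   F   F   T   T   F   F   F   F   F   F   F   F   F
  4   T   T   F   F   T   T   T   T   F   F   T   T   T   T   F   F   T   T   F   F   F
  5   T   T   T   T   T   T   T   T   T   T   T   T   T   T   T   T   T   T   T   T   F
  6   T   T   T   T   T   T   T   T   T   T   T   T   T   T   T   T   T   T   T   T   T

8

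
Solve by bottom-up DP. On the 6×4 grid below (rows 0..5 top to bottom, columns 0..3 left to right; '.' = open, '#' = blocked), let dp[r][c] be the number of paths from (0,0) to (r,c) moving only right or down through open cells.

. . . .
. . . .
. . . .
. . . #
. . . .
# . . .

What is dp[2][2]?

r\c   0   1   2   3
  0   1   1   1   1
  1   1   2   3   4
  2   1   3   6  10
  3   1   4  10   0
  4   1   5  15  15
  5   0   5  20  35

6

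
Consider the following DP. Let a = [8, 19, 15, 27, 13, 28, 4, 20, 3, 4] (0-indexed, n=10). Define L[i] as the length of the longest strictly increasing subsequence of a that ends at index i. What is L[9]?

2

   i    0    1    2    3    4    5    6    7    8    9
a[i]    8   19   15   27   13   28    4   20    3    4
L[i]    1    2    2    3    2    4    1    3    1    2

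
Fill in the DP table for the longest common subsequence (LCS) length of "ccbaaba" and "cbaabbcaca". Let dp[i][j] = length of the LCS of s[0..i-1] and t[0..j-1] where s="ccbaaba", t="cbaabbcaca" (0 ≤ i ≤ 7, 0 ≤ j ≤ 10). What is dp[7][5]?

   ''  c  b  a  a  b  b  c  a  c  a
''  0  0  0  0  0  0  0  0  0  0  0
 c  0  1  1  1  1  1  1  1  1  1  1
 c  0  1  1  1  1  1  1  2  2  2  2
 b  0  1  2  2  2  2  2  2  2  2  2
 a  0  1  2  3  3  3  3  3  3  3  3
 a  0  1  2  3  4  4  4  4  4  4  4
 b  0  1  2  3  4  5  5  5  5  5  5
 a  0  1  2  3  4  5  5  5  6  6  6

5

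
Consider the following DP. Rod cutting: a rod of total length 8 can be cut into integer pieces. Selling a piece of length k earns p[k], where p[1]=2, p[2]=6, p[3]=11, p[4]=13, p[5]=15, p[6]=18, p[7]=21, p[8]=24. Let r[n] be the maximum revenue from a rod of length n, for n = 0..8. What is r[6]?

   n    0    1    2    3    4    5    6    7    8
r[n]    0    2    6   11   13   17   22   24   28

22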